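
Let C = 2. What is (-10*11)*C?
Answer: -220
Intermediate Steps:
(-10*11)*C = -10*11*2 = -110*2 = -220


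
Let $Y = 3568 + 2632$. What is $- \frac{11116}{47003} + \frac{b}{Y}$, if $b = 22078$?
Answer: $\frac{484406517}{145709300} \approx 3.3245$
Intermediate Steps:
$Y = 6200$
$- \frac{11116}{47003} + \frac{b}{Y} = - \frac{11116}{47003} + \frac{22078}{6200} = \left(-11116\right) \frac{1}{47003} + 22078 \cdot \frac{1}{6200} = - \frac{11116}{47003} + \frac{11039}{3100} = \frac{484406517}{145709300}$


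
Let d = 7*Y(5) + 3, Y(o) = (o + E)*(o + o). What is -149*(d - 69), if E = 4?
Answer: -84036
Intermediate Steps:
Y(o) = 2*o*(4 + o) (Y(o) = (o + 4)*(o + o) = (4 + o)*(2*o) = 2*o*(4 + o))
d = 633 (d = 7*(2*5*(4 + 5)) + 3 = 7*(2*5*9) + 3 = 7*90 + 3 = 630 + 3 = 633)
-149*(d - 69) = -149*(633 - 69) = -149*564 = -84036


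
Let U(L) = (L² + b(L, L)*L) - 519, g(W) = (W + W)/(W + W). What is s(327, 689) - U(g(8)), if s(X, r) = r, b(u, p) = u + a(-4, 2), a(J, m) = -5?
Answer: 1211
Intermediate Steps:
b(u, p) = -5 + u (b(u, p) = u - 5 = -5 + u)
g(W) = 1 (g(W) = (2*W)/((2*W)) = (2*W)*(1/(2*W)) = 1)
U(L) = -519 + L² + L*(-5 + L) (U(L) = (L² + (-5 + L)*L) - 519 = (L² + L*(-5 + L)) - 519 = -519 + L² + L*(-5 + L))
s(327, 689) - U(g(8)) = 689 - (-519 + 1² + 1*(-5 + 1)) = 689 - (-519 + 1 + 1*(-4)) = 689 - (-519 + 1 - 4) = 689 - 1*(-522) = 689 + 522 = 1211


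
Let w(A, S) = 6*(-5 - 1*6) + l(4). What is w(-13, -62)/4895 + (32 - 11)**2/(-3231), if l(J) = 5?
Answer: -261754/1757305 ≈ -0.14895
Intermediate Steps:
w(A, S) = -61 (w(A, S) = 6*(-5 - 1*6) + 5 = 6*(-5 - 6) + 5 = 6*(-11) + 5 = -66 + 5 = -61)
w(-13, -62)/4895 + (32 - 11)**2/(-3231) = -61/4895 + (32 - 11)**2/(-3231) = -61*1/4895 + 21**2*(-1/3231) = -61/4895 + 441*(-1/3231) = -61/4895 - 49/359 = -261754/1757305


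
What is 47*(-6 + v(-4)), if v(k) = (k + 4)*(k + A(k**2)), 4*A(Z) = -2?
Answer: -282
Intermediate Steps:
A(Z) = -1/2 (A(Z) = (1/4)*(-2) = -1/2)
v(k) = (4 + k)*(-1/2 + k) (v(k) = (k + 4)*(k - 1/2) = (4 + k)*(-1/2 + k))
47*(-6 + v(-4)) = 47*(-6 + (-2 + (-4)**2 + (7/2)*(-4))) = 47*(-6 + (-2 + 16 - 14)) = 47*(-6 + 0) = 47*(-6) = -282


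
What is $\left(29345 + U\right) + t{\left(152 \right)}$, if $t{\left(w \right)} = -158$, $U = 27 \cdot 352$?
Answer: $38691$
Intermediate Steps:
$U = 9504$
$\left(29345 + U\right) + t{\left(152 \right)} = \left(29345 + 9504\right) - 158 = 38849 - 158 = 38691$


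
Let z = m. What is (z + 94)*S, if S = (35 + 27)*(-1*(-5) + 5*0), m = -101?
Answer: -2170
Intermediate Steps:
z = -101
S = 310 (S = 62*(5 + 0) = 62*5 = 310)
(z + 94)*S = (-101 + 94)*310 = -7*310 = -2170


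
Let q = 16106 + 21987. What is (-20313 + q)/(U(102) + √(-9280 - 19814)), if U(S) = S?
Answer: 302260/6583 - 8890*I*√29094/19749 ≈ 45.915 - 76.782*I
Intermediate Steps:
q = 38093
(-20313 + q)/(U(102) + √(-9280 - 19814)) = (-20313 + 38093)/(102 + √(-9280 - 19814)) = 17780/(102 + √(-29094)) = 17780/(102 + I*√29094)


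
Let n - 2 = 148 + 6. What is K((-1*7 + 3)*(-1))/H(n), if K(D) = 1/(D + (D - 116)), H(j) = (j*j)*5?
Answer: -1/13141440 ≈ -7.6095e-8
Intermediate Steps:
n = 156 (n = 2 + (148 + 6) = 2 + 154 = 156)
H(j) = 5*j**2 (H(j) = j**2*5 = 5*j**2)
K(D) = 1/(-116 + 2*D) (K(D) = 1/(D + (-116 + D)) = 1/(-116 + 2*D))
K((-1*7 + 3)*(-1))/H(n) = (1/(2*(-58 + (-1*7 + 3)*(-1))))/((5*156**2)) = (1/(2*(-58 + (-7 + 3)*(-1))))/((5*24336)) = (1/(2*(-58 - 4*(-1))))/121680 = (1/(2*(-58 + 4)))*(1/121680) = ((1/2)/(-54))*(1/121680) = ((1/2)*(-1/54))*(1/121680) = -1/108*1/121680 = -1/13141440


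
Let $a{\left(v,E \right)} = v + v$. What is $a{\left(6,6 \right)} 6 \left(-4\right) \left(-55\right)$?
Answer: $15840$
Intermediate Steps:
$a{\left(v,E \right)} = 2 v$
$a{\left(6,6 \right)} 6 \left(-4\right) \left(-55\right) = 2 \cdot 6 \cdot 6 \left(-4\right) \left(-55\right) = 12 \cdot 6 \left(-4\right) \left(-55\right) = 72 \left(-4\right) \left(-55\right) = \left(-288\right) \left(-55\right) = 15840$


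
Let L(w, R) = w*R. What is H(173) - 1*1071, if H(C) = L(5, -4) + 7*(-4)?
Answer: -1119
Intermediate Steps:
L(w, R) = R*w
H(C) = -48 (H(C) = -4*5 + 7*(-4) = -20 - 28 = -48)
H(173) - 1*1071 = -48 - 1*1071 = -48 - 1071 = -1119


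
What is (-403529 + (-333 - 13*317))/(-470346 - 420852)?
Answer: 407983/891198 ≈ 0.45779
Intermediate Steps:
(-403529 + (-333 - 13*317))/(-470346 - 420852) = (-403529 + (-333 - 4121))/(-891198) = (-403529 - 4454)*(-1/891198) = -407983*(-1/891198) = 407983/891198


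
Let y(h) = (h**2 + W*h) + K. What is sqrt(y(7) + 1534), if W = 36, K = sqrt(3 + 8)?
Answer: sqrt(1835 + sqrt(11)) ≈ 42.876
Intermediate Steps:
K = sqrt(11) ≈ 3.3166
y(h) = sqrt(11) + h**2 + 36*h (y(h) = (h**2 + 36*h) + sqrt(11) = sqrt(11) + h**2 + 36*h)
sqrt(y(7) + 1534) = sqrt((sqrt(11) + 7**2 + 36*7) + 1534) = sqrt((sqrt(11) + 49 + 252) + 1534) = sqrt((301 + sqrt(11)) + 1534) = sqrt(1835 + sqrt(11))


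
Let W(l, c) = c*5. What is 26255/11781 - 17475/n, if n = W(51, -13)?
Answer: 41515910/153153 ≈ 271.07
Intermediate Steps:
W(l, c) = 5*c
n = -65 (n = 5*(-13) = -65)
26255/11781 - 17475/n = 26255/11781 - 17475/(-65) = 26255*(1/11781) - 17475*(-1/65) = 26255/11781 + 3495/13 = 41515910/153153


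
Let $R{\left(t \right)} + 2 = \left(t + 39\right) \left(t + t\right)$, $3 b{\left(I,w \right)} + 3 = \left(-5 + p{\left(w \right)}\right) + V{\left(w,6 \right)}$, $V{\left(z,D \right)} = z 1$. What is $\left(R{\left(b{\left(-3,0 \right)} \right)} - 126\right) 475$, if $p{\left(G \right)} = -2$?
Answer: $- \frac{1563700}{9} \approx -1.7374 \cdot 10^{5}$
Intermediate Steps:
$V{\left(z,D \right)} = z$
$b{\left(I,w \right)} = - \frac{10}{3} + \frac{w}{3}$ ($b{\left(I,w \right)} = -1 + \frac{\left(-5 - 2\right) + w}{3} = -1 + \frac{-7 + w}{3} = -1 + \left(- \frac{7}{3} + \frac{w}{3}\right) = - \frac{10}{3} + \frac{w}{3}$)
$R{\left(t \right)} = -2 + 2 t \left(39 + t\right)$ ($R{\left(t \right)} = -2 + \left(t + 39\right) \left(t + t\right) = -2 + \left(39 + t\right) 2 t = -2 + 2 t \left(39 + t\right)$)
$\left(R{\left(b{\left(-3,0 \right)} \right)} - 126\right) 475 = \left(\left(-2 + 2 \left(- \frac{10}{3} + \frac{1}{3} \cdot 0\right)^{2} + 78 \left(- \frac{10}{3} + \frac{1}{3} \cdot 0\right)\right) - 126\right) 475 = \left(\left(-2 + 2 \left(- \frac{10}{3} + 0\right)^{2} + 78 \left(- \frac{10}{3} + 0\right)\right) - 126\right) 475 = \left(\left(-2 + 2 \left(- \frac{10}{3}\right)^{2} + 78 \left(- \frac{10}{3}\right)\right) - 126\right) 475 = \left(\left(-2 + 2 \cdot \frac{100}{9} - 260\right) - 126\right) 475 = \left(\left(-2 + \frac{200}{9} - 260\right) - 126\right) 475 = \left(- \frac{2158}{9} - 126\right) 475 = \left(- \frac{3292}{9}\right) 475 = - \frac{1563700}{9}$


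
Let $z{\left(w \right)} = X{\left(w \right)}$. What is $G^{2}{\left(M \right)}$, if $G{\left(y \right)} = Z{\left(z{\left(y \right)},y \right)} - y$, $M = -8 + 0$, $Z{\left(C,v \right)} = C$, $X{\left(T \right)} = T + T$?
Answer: $64$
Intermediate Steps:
$X{\left(T \right)} = 2 T$
$z{\left(w \right)} = 2 w$
$M = -8$
$G{\left(y \right)} = y$ ($G{\left(y \right)} = 2 y - y = y$)
$G^{2}{\left(M \right)} = \left(-8\right)^{2} = 64$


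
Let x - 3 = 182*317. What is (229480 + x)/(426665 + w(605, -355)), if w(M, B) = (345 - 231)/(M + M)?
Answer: 173742085/258132382 ≈ 0.67307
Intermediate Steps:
w(M, B) = 57/M (w(M, B) = 114/((2*M)) = 114*(1/(2*M)) = 57/M)
x = 57697 (x = 3 + 182*317 = 3 + 57694 = 57697)
(229480 + x)/(426665 + w(605, -355)) = (229480 + 57697)/(426665 + 57/605) = 287177/(426665 + 57*(1/605)) = 287177/(426665 + 57/605) = 287177/(258132382/605) = 287177*(605/258132382) = 173742085/258132382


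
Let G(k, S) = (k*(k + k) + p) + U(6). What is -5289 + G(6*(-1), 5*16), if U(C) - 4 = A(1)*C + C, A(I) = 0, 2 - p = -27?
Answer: -5178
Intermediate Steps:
p = 29 (p = 2 - 1*(-27) = 2 + 27 = 29)
U(C) = 4 + C (U(C) = 4 + (0*C + C) = 4 + (0 + C) = 4 + C)
G(k, S) = 39 + 2*k**2 (G(k, S) = (k*(k + k) + 29) + (4 + 6) = (k*(2*k) + 29) + 10 = (2*k**2 + 29) + 10 = (29 + 2*k**2) + 10 = 39 + 2*k**2)
-5289 + G(6*(-1), 5*16) = -5289 + (39 + 2*(6*(-1))**2) = -5289 + (39 + 2*(-6)**2) = -5289 + (39 + 2*36) = -5289 + (39 + 72) = -5289 + 111 = -5178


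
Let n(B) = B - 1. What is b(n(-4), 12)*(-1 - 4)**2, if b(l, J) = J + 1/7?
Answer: 2125/7 ≈ 303.57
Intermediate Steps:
n(B) = -1 + B
b(l, J) = 1/7 + J (b(l, J) = J + 1/7 = 1/7 + J)
b(n(-4), 12)*(-1 - 4)**2 = (1/7 + 12)*(-1 - 4)**2 = (85/7)*(-5)**2 = (85/7)*25 = 2125/7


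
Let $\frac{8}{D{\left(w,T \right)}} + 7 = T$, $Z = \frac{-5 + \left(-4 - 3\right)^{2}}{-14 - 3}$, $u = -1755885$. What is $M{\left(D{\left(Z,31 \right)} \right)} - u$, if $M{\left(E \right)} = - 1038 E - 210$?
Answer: $1755329$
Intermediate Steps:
$Z = - \frac{44}{17}$ ($Z = \frac{-5 + \left(-7\right)^{2}}{-17} = \left(-5 + 49\right) \left(- \frac{1}{17}\right) = 44 \left(- \frac{1}{17}\right) = - \frac{44}{17} \approx -2.5882$)
$D{\left(w,T \right)} = \frac{8}{-7 + T}$
$M{\left(E \right)} = -210 - 1038 E$ ($M{\left(E \right)} = - 1038 E - 210 = -210 - 1038 E$)
$M{\left(D{\left(Z,31 \right)} \right)} - u = \left(-210 - 1038 \frac{8}{-7 + 31}\right) - -1755885 = \left(-210 - 1038 \cdot \frac{8}{24}\right) + 1755885 = \left(-210 - 1038 \cdot 8 \cdot \frac{1}{24}\right) + 1755885 = \left(-210 - 346\right) + 1755885 = -556 + 1755885 = 1755329$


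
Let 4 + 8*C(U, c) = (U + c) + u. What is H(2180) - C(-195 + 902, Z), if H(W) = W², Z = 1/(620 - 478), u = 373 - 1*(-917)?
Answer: 5398443393/1136 ≈ 4.7522e+6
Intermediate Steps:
u = 1290 (u = 373 + 917 = 1290)
Z = 1/142 ≈ 0.0070423
C(U, c) = 643/4 + U/8 + c/8 (C(U, c) = -½ + ((U + c) + 1290)/8 = -½ + (1290 + U + c)/8 = -½ + (645/4 + U/8 + c/8) = 643/4 + U/8 + c/8)
H(2180) - C(-195 + 902, Z) = 2180² - (643/4 + (-195 + 902)/8 + (⅛)*(1/142)) = 4752400 - (643/4 + (⅛)*707 + 1/1136) = 4752400 - (643/4 + 707/8 + 1/1136) = 4752400 - 1*283007/1136 = 4752400 - 283007/1136 = 5398443393/1136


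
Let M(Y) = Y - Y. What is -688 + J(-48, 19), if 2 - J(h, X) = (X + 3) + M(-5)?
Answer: -708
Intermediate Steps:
M(Y) = 0
J(h, X) = -1 - X (J(h, X) = 2 - ((X + 3) + 0) = 2 - ((3 + X) + 0) = 2 - (3 + X) = 2 + (-3 - X) = -1 - X)
-688 + J(-48, 19) = -688 + (-1 - 1*19) = -688 + (-1 - 19) = -688 - 20 = -708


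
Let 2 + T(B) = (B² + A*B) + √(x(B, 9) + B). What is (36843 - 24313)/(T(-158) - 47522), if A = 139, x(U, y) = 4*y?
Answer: -39847190/141586329 - 895*I*√122/141586329 ≈ -0.28143 - 6.982e-5*I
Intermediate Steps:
T(B) = -2 + B² + √(36 + B) + 139*B (T(B) = -2 + ((B² + 139*B) + √(4*9 + B)) = -2 + ((B² + 139*B) + √(36 + B)) = -2 + (B² + √(36 + B) + 139*B) = -2 + B² + √(36 + B) + 139*B)
(36843 - 24313)/(T(-158) - 47522) = (36843 - 24313)/((-2 + (-158)² + √(36 - 158) + 139*(-158)) - 47522) = 12530/((-2 + 24964 + √(-122) - 21962) - 47522) = 12530/((-2 + 24964 + I*√122 - 21962) - 47522) = 12530/((3000 + I*√122) - 47522) = 12530/(-44522 + I*√122)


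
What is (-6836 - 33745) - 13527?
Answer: -54108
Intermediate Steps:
(-6836 - 33745) - 13527 = -40581 - 13527 = -54108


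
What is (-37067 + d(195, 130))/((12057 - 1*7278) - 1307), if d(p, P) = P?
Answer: -36937/3472 ≈ -10.639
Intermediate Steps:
(-37067 + d(195, 130))/((12057 - 1*7278) - 1307) = (-37067 + 130)/((12057 - 1*7278) - 1307) = -36937/((12057 - 7278) - 1307) = -36937/(4779 - 1307) = -36937/3472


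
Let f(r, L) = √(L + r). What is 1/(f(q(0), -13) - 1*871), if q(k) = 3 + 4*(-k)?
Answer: -871/758651 - I*√10/758651 ≈ -0.0011481 - 4.1683e-6*I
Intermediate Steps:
q(k) = 3 - 4*k
1/(f(q(0), -13) - 1*871) = 1/(√(-13 + (3 - 4*0)) - 1*871) = 1/(√(-13 + (3 + 0)) - 871) = 1/(√(-13 + 3) - 871) = 1/(√(-10) - 871) = 1/(I*√10 - 871) = 1/(-871 + I*√10)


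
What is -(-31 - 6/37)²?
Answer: -1329409/1369 ≈ -971.08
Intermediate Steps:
-(-31 - 6/37)² = -(-1153/37)² = -1*1329409/1369 = -1329409/1369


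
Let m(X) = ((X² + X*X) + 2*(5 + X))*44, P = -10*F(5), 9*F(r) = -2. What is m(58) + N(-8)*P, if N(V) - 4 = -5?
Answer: 2714164/9 ≈ 3.0157e+5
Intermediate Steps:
F(r) = -2/9 (F(r) = (⅑)*(-2) = -2/9)
N(V) = -1 (N(V) = 4 - 5 = -1)
P = 20/9 (P = -10*(-2/9) = 20/9 ≈ 2.2222)
m(X) = 440 + 88*X + 88*X² (m(X) = ((X² + X²) + (10 + 2*X))*44 = (2*X² + (10 + 2*X))*44 = (10 + 2*X + 2*X²)*44 = 440 + 88*X + 88*X²)
m(58) + N(-8)*P = (440 + 88*58 + 88*58²) - 1*20/9 = (440 + 5104 + 88*3364) - 20/9 = (440 + 5104 + 296032) - 20/9 = 301576 - 20/9 = 2714164/9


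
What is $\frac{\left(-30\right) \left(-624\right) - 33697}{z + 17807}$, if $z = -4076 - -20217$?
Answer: $- \frac{14977}{33948} \approx -0.44117$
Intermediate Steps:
$z = 16141$ ($z = -4076 + 20217 = 16141$)
$\frac{\left(-30\right) \left(-624\right) - 33697}{z + 17807} = \frac{\left(-30\right) \left(-624\right) - 33697}{16141 + 17807} = \frac{18720 - 33697}{33948} = \left(-14977\right) \frac{1}{33948} = - \frac{14977}{33948}$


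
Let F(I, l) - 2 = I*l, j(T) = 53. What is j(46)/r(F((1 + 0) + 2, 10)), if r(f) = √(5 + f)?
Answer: 53*√37/37 ≈ 8.7132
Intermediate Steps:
F(I, l) = 2 + I*l
j(46)/r(F((1 + 0) + 2, 10)) = 53/(√(5 + (2 + ((1 + 0) + 2)*10))) = 53/(√(5 + (2 + (1 + 2)*10))) = 53/(√(5 + (2 + 3*10))) = 53/(√(5 + (2 + 30))) = 53/(√(5 + 32)) = 53/(√37) = 53*(√37/37) = 53*√37/37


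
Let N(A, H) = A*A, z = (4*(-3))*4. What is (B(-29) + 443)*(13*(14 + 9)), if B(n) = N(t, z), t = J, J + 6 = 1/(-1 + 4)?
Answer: 1278524/9 ≈ 1.4206e+5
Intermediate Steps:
z = -48 (z = -12*4 = -48)
J = -17/3 (J = -6 + 1/(-1 + 4) = -6 + 1/3 = -17/3 ≈ -5.6667)
t = -17/3 ≈ -5.6667
N(A, H) = A**2
B(n) = 289/9 (B(n) = (-17/3)**2 = 289/9)
(B(-29) + 443)*(13*(14 + 9)) = (289/9 + 443)*(13*(14 + 9)) = 4276*(13*23)/9 = (4276/9)*299 = 1278524/9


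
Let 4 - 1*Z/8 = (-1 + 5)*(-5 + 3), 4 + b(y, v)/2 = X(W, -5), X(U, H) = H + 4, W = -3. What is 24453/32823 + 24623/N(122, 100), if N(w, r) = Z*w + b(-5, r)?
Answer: 121594415/42677194 ≈ 2.8492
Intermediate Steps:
X(U, H) = 4 + H
b(y, v) = -10 (b(y, v) = -8 + 2*(4 - 5) = -8 + 2*(-1) = -8 - 2 = -10)
Z = 96 (Z = 32 - 8*(-1 + 5)*(-5 + 3) = 32 - 32*(-2) = 32 - 8*(-8) = 32 + 64 = 96)
N(w, r) = -10 + 96*w (N(w, r) = 96*w - 10 = -10 + 96*w)
24453/32823 + 24623/N(122, 100) = 24453/32823 + 24623/(-10 + 96*122) = 24453*(1/32823) + 24623/(-10 + 11712) = 2717/3647 + 24623/11702 = 121594415/42677194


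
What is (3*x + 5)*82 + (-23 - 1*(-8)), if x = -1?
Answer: 149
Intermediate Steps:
(3*x + 5)*82 + (-23 - 1*(-8)) = (3*(-1) + 5)*82 + (-23 - 1*(-8)) = (-3 + 5)*82 + (-23 + 8) = 2*82 - 15 = 164 - 15 = 149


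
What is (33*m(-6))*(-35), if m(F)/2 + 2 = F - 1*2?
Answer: 23100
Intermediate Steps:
m(F) = -8 + 2*F (m(F) = -4 + 2*(F - 1*2) = -4 + 2*(F - 2) = -4 + 2*(-2 + F) = -4 + (-4 + 2*F) = -8 + 2*F)
(33*m(-6))*(-35) = (33*(-8 + 2*(-6)))*(-35) = (33*(-8 - 12))*(-35) = (33*(-20))*(-35) = -660*(-35) = 23100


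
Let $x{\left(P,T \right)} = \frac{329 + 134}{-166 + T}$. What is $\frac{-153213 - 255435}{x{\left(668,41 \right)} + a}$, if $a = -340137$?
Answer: $\frac{12770250}{10629397} \approx 1.2014$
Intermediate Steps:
$x{\left(P,T \right)} = \frac{463}{-166 + T}$
$\frac{-153213 - 255435}{x{\left(668,41 \right)} + a} = \frac{-153213 - 255435}{\frac{463}{-166 + 41} - 340137} = - \frac{408648}{\frac{463}{-125} - 340137} = - \frac{408648}{463 \left(- \frac{1}{125}\right) - 340137} = - \frac{408648}{- \frac{463}{125} - 340137} = - \frac{408648}{- \frac{42517588}{125}} = \left(-408648\right) \left(- \frac{125}{42517588}\right) = \frac{12770250}{10629397}$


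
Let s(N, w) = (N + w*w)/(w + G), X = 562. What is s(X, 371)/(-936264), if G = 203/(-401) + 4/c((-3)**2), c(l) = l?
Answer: -166258209/417797199008 ≈ -0.00039794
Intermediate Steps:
G = -223/3609 (G = 203/(-401) + 4/((-3)**2) = 203*(-1/401) + 4/9 = -203/401 + 4*(1/9) = -203/401 + 4/9 = -223/3609 ≈ -0.061790)
s(N, w) = (N + w**2)/(-223/3609 + w) (s(N, w) = (N + w*w)/(w - 223/3609) = (N + w**2)/(-223/3609 + w))
s(X, 371)/(-936264) = (3609*(562 + 371**2)/(-223 + 3609*371))/(-936264) = (3609*(562 + 137641)/(-223 + 1338939))*(-1/936264) = (3609*138203/1338716)*(-1/936264) = (3609*(1/1338716)*138203)*(-1/936264) = (498774627/1338716)*(-1/936264) = -166258209/417797199008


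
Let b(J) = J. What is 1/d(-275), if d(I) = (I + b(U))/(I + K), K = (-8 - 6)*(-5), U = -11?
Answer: 205/286 ≈ 0.71678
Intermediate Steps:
K = 70 (K = -14*(-5) = 70)
d(I) = (-11 + I)/(70 + I) (d(I) = (I - 11)/(I + 70) = (-11 + I)/(70 + I))
1/d(-275) = 1/((-11 - 275)/(70 - 275)) = 1/(-286/(-205)) = 1/(-1/205*(-286)) = 1/(286/205) = 205/286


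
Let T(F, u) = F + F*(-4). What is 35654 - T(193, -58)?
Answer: 36233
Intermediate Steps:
T(F, u) = -3*F (T(F, u) = F - 4*F = -3*F)
35654 - T(193, -58) = 35654 - (-3)*193 = 35654 - 1*(-579) = 35654 + 579 = 36233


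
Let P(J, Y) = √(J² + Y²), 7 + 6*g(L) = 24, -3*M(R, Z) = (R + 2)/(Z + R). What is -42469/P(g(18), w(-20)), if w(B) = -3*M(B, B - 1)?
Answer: -10447374*√497473/497473 ≈ -14812.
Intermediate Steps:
M(R, Z) = -(2 + R)/(3*(R + Z)) (M(R, Z) = -(R + 2)/(3*(Z + R)) = -(2 + R)/(3*(R + Z)))
g(L) = 17/6 (g(L) = -7/6 + (⅙)*24 = -7/6 + 4 = 17/6)
w(B) = -(-2 - B)/(-1 + 2*B) (w(B) = -(-2 - B)/(B + (B - 1)) = -(-2 - B)/(B + (-1 + B)) = -(-2 - B)/(-1 + 2*B))
-42469/P(g(18), w(-20)) = -42469/√((17/6)² + ((2 - 20)/(-1 + 2*(-20)))²) = -42469/√(289/36 + (-18/(-1 - 40))²) = -42469/√(289/36 + (-18/(-41))²) = -42469/√(289/36 + (-1/41*(-18))²) = -42469/√(289/36 + (18/41)²) = -42469/√(289/36 + 324/1681) = -42469*246*√497473/497473 = -10447374*√497473/497473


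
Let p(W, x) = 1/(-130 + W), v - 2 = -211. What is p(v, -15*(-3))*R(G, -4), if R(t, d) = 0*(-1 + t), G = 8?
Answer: 0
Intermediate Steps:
v = -209 (v = 2 - 211 = -209)
R(t, d) = 0
p(v, -15*(-3))*R(G, -4) = 0/(-130 - 209) = 0/(-339) = -1/339*0 = 0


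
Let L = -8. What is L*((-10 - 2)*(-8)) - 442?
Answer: -1210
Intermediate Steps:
L*((-10 - 2)*(-8)) - 442 = -8*(-10 - 2)*(-8) - 442 = -(-96)*(-8) - 442 = -8*96 - 442 = -768 - 442 = -1210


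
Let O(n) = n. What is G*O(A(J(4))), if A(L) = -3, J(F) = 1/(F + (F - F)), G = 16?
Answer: -48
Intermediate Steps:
J(F) = 1/F (J(F) = 1/(F + 0) = 1/F)
G*O(A(J(4))) = 16*(-3) = -48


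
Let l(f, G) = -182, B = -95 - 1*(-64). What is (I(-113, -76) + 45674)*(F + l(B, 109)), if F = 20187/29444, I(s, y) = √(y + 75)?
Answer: -121918087777/14722 - 5338621*I/29444 ≈ -8.2814e+6 - 181.31*I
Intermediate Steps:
B = -31 (B = -95 + 64 = -31)
I(s, y) = √(75 + y)
F = 20187/29444 (F = 20187*(1/29444) = 20187/29444 ≈ 0.68561)
(I(-113, -76) + 45674)*(F + l(B, 109)) = (√(75 - 76) + 45674)*(20187/29444 - 182) = (√(-1) + 45674)*(-5338621/29444) = (I + 45674)*(-5338621/29444) = (45674 + I)*(-5338621/29444) = -121918087777/14722 - 5338621*I/29444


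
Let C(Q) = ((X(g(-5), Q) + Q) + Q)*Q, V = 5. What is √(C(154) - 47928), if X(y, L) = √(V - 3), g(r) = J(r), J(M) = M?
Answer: √(-496 + 154*√2) ≈ 16.68*I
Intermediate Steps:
g(r) = r
X(y, L) = √2 (X(y, L) = √(5 - 3) = √2)
C(Q) = Q*(√2 + 2*Q) (C(Q) = ((√2 + Q) + Q)*Q = ((Q + √2) + Q)*Q = (√2 + 2*Q)*Q = Q*(√2 + 2*Q))
√(C(154) - 47928) = √(154*(√2 + 2*154) - 47928) = √(154*(√2 + 308) - 47928) = √(154*(308 + √2) - 47928) = √((47432 + 154*√2) - 47928) = √(-496 + 154*√2)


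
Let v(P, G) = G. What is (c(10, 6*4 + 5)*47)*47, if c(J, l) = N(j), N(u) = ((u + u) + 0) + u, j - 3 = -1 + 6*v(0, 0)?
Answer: 13254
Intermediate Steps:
j = 2 (j = 3 + (-1 + 6*0) = 3 + (-1 + 0) = 3 - 1 = 2)
N(u) = 3*u (N(u) = (2*u + 0) + u = 2*u + u = 3*u)
c(J, l) = 6 (c(J, l) = 3*2 = 6)
(c(10, 6*4 + 5)*47)*47 = (6*47)*47 = 282*47 = 13254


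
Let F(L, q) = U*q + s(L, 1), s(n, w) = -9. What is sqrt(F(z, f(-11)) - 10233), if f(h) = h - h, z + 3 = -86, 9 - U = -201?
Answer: 3*I*sqrt(1138) ≈ 101.2*I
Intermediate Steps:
U = 210 (U = 9 - 1*(-201) = 9 + 201 = 210)
z = -89 (z = -3 - 86 = -89)
f(h) = 0
F(L, q) = -9 + 210*q (F(L, q) = 210*q - 9 = -9 + 210*q)
sqrt(F(z, f(-11)) - 10233) = sqrt((-9 + 210*0) - 10233) = sqrt((-9 + 0) - 10233) = sqrt(-9 - 10233) = sqrt(-10242) = 3*I*sqrt(1138)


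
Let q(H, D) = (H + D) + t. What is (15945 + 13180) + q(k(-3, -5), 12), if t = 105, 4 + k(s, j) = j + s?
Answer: 29230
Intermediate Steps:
k(s, j) = -4 + j + s (k(s, j) = -4 + (j + s) = -4 + j + s)
q(H, D) = 105 + D + H (q(H, D) = (H + D) + 105 = (D + H) + 105 = 105 + D + H)
(15945 + 13180) + q(k(-3, -5), 12) = (15945 + 13180) + (105 + 12 + (-4 - 5 - 3)) = 29125 + (105 + 12 - 12) = 29125 + 105 = 29230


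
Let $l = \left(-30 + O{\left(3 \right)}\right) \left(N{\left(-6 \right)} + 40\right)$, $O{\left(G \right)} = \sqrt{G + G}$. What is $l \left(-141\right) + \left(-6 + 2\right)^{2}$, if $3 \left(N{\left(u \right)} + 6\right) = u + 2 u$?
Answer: $118456 - 3948 \sqrt{6} \approx 1.0879 \cdot 10^{5}$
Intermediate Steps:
$O{\left(G \right)} = \sqrt{2} \sqrt{G}$ ($O{\left(G \right)} = \sqrt{2 G} = \sqrt{2} \sqrt{G}$)
$N{\left(u \right)} = -6 + u$ ($N{\left(u \right)} = -6 + \frac{u + 2 u}{3} = -6 + \frac{3 u}{3} = -6 + u$)
$l = -840 + 28 \sqrt{6}$ ($l = \left(-30 + \sqrt{2} \sqrt{3}\right) \left(\left(-6 - 6\right) + 40\right) = \left(-30 + \sqrt{6}\right) \left(-12 + 40\right) = \left(-30 + \sqrt{6}\right) 28 = -840 + 28 \sqrt{6} \approx -771.41$)
$l \left(-141\right) + \left(-6 + 2\right)^{2} = \left(-840 + 28 \sqrt{6}\right) \left(-141\right) + \left(-6 + 2\right)^{2} = \left(118440 - 3948 \sqrt{6}\right) + \left(-4\right)^{2} = \left(118440 - 3948 \sqrt{6}\right) + 16 = 118456 - 3948 \sqrt{6}$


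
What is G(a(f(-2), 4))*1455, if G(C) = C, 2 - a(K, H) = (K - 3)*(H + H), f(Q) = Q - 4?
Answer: 107670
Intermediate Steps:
f(Q) = -4 + Q
a(K, H) = 2 - 2*H*(-3 + K) (a(K, H) = 2 - (K - 3)*(H + H) = 2 - (-3 + K)*2*H = 2 - 2*H*(-3 + K))
G(a(f(-2), 4))*1455 = (2 + 6*4 - 2*4*(-4 - 2))*1455 = (2 + 24 - 2*4*(-6))*1455 = (2 + 24 + 48)*1455 = 74*1455 = 107670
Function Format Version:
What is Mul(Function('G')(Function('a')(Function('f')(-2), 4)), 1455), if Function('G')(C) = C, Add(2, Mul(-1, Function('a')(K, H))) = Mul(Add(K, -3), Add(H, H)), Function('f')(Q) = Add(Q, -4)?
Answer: 107670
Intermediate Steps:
Function('f')(Q) = Add(-4, Q)
Function('a')(K, H) = Add(2, Mul(-2, H, Add(-3, K))) (Function('a')(K, H) = Add(2, Mul(-1, Mul(Add(K, -3), Add(H, H)))) = Add(2, Mul(-1, Mul(Add(-3, K), Mul(2, H)))) = Add(2, Mul(-1, Mul(2, H, Add(-3, K)))) = Add(2, Mul(-2, H, Add(-3, K))))
Mul(Function('G')(Function('a')(Function('f')(-2), 4)), 1455) = Mul(Add(2, Mul(6, 4), Mul(-2, 4, Add(-4, -2))), 1455) = Mul(Add(2, 24, Mul(-2, 4, -6)), 1455) = Mul(Add(2, 24, 48), 1455) = Mul(74, 1455) = 107670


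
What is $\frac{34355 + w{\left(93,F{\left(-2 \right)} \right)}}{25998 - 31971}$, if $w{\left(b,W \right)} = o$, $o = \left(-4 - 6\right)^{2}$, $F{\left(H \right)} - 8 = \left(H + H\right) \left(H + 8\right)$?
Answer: $- \frac{11485}{1991} \approx -5.7685$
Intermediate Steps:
$F{\left(H \right)} = 8 + 2 H \left(8 + H\right)$ ($F{\left(H \right)} = 8 + \left(H + H\right) \left(H + 8\right) = 8 + 2 H \left(8 + H\right)$)
$o = 100$ ($o = \left(-10\right)^{2} = 100$)
$w{\left(b,W \right)} = 100$
$\frac{34355 + w{\left(93,F{\left(-2 \right)} \right)}}{25998 - 31971} = \frac{34355 + 100}{25998 - 31971} = \frac{34455}{-5973} = 34455 \left(- \frac{1}{5973}\right) = - \frac{11485}{1991}$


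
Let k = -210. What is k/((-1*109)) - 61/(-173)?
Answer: 42979/18857 ≈ 2.2792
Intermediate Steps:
k/((-1*109)) - 61/(-173) = -210/((-1*109)) - 61/(-173) = -210/(-109) - 61*(-1/173) = -210*(-1/109) + 61/173 = 210/109 + 61/173 = 42979/18857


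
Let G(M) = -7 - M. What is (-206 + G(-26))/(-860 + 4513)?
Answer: -187/3653 ≈ -0.051191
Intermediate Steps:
(-206 + G(-26))/(-860 + 4513) = (-206 + (-7 - 1*(-26)))/(-860 + 4513) = (-206 + (-7 + 26))/3653 = (-206 + 19)*(1/3653) = -187*1/3653 = -187/3653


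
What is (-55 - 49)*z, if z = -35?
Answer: 3640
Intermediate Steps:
(-55 - 49)*z = (-55 - 49)*(-35) = -104*(-35) = 3640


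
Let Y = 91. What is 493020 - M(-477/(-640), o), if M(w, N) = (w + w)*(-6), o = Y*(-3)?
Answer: 78884631/160 ≈ 4.9303e+5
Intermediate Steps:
o = -273 (o = 91*(-3) = -273)
M(w, N) = -12*w (M(w, N) = (2*w)*(-6) = -12*w)
493020 - M(-477/(-640), o) = 493020 - (-12)*(-477/(-640)) = 493020 - (-12)*(-477*(-1/640)) = 493020 - (-12)*477/640 = 493020 - 1*(-1431/160) = 493020 + 1431/160 = 78884631/160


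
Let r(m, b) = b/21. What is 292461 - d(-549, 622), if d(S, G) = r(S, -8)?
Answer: 6141689/21 ≈ 2.9246e+5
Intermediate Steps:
r(m, b) = b/21 (r(m, b) = b*(1/21) = b/21)
d(S, G) = -8/21 (d(S, G) = (1/21)*(-8) = -8/21)
292461 - d(-549, 622) = 292461 - 1*(-8/21) = 292461 + 8/21 = 6141689/21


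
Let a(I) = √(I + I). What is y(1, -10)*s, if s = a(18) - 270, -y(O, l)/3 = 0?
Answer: 0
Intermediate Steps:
a(I) = √2*√I (a(I) = √(2*I) = √2*√I)
y(O, l) = 0 (y(O, l) = -3*0 = 0)
s = -264 (s = √2*√18 - 270 = √2*(3*√2) - 270 = 6 - 270 = -264)
y(1, -10)*s = 0*(-264) = 0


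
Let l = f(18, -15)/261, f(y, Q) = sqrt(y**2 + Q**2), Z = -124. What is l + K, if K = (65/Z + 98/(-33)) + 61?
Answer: 235315/4092 + sqrt(61)/87 ≈ 57.596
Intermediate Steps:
f(y, Q) = sqrt(Q**2 + y**2)
K = 235315/4092 (K = (65/(-124) + 98/(-33)) + 61 = (65*(-1/124) + 98*(-1/33)) + 61 = (-65/124 - 98/33) + 61 = -14297/4092 + 61 = 235315/4092 ≈ 57.506)
l = sqrt(61)/87 (l = sqrt((-15)**2 + 18**2)/261 = sqrt(225 + 324)*(1/261) = sqrt(549)*(1/261) = (3*sqrt(61))*(1/261) = sqrt(61)/87 ≈ 0.089773)
l + K = sqrt(61)/87 + 235315/4092 = 235315/4092 + sqrt(61)/87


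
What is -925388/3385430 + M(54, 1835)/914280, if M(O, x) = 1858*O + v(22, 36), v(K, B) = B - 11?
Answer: -50631214213/309523094040 ≈ -0.16358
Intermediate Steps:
v(K, B) = -11 + B
M(O, x) = 25 + 1858*O (M(O, x) = 1858*O + (-11 + 36) = 1858*O + 25 = 25 + 1858*O)
-925388/3385430 + M(54, 1835)/914280 = -925388/3385430 + (25 + 1858*54)/914280 = -925388*1/3385430 + (25 + 100332)*(1/914280) = -462694/1692715 + 100357*(1/914280) = -462694/1692715 + 100357/914280 = -50631214213/309523094040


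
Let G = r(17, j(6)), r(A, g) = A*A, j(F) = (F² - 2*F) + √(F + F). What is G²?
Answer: 83521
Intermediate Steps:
j(F) = F² - 2*F + √2*√F (j(F) = (F² - 2*F) + √(2*F) = (F² - 2*F) + √2*√F = F² - 2*F + √2*√F)
r(A, g) = A²
G = 289 (G = 17² = 289)
G² = 289² = 83521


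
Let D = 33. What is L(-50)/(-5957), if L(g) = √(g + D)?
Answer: -I*√17/5957 ≈ -0.00069214*I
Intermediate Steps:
L(g) = √(33 + g) (L(g) = √(g + 33) = √(33 + g))
L(-50)/(-5957) = √(33 - 50)/(-5957) = √(-17)*(-1/5957) = (I*√17)*(-1/5957) = -I*√17/5957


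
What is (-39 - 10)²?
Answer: 2401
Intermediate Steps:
(-39 - 10)² = (-49)² = 2401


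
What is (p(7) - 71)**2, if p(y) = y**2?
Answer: 484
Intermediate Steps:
(p(7) - 71)**2 = (7**2 - 71)**2 = (49 - 71)**2 = (-22)**2 = 484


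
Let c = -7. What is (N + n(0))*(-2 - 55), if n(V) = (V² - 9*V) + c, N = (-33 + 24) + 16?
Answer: 0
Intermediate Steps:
N = 7 (N = -9 + 16 = 7)
n(V) = -7 + V² - 9*V (n(V) = (V² - 9*V) - 7 = -7 + V² - 9*V)
(N + n(0))*(-2 - 55) = (7 + (-7 + 0² - 9*0))*(-2 - 55) = (7 + (-7 + 0 + 0))*(-57) = (7 - 7)*(-57) = 0*(-57) = 0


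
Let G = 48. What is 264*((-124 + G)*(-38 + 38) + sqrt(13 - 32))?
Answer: 264*I*sqrt(19) ≈ 1150.8*I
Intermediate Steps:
264*((-124 + G)*(-38 + 38) + sqrt(13 - 32)) = 264*((-124 + 48)*(-38 + 38) + sqrt(13 - 32)) = 264*(-76*0 + sqrt(-19)) = 264*(0 + I*sqrt(19)) = 264*(I*sqrt(19)) = 264*I*sqrt(19)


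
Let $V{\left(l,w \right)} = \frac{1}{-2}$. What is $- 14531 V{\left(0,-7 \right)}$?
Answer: $\frac{14531}{2} \approx 7265.5$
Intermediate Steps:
$V{\left(l,w \right)} = - \frac{1}{2}$
$- 14531 V{\left(0,-7 \right)} = \left(-14531\right) \left(- \frac{1}{2}\right) = \frac{14531}{2}$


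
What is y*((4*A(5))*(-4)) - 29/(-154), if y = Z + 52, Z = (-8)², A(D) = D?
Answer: -1429091/154 ≈ -9279.8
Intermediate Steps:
Z = 64
y = 116 (y = 64 + 52 = 116)
y*((4*A(5))*(-4)) - 29/(-154) = 116*((4*5)*(-4)) - 29/(-154) = 116*(20*(-4)) - 29*(-1/154) = 116*(-80) + 29/154 = -9280 + 29/154 = -1429091/154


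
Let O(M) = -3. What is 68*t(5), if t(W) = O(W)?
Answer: -204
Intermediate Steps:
t(W) = -3
68*t(5) = 68*(-3) = -204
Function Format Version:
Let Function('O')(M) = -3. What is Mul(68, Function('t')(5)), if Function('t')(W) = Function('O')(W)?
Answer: -204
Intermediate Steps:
Function('t')(W) = -3
Mul(68, Function('t')(5)) = Mul(68, -3) = -204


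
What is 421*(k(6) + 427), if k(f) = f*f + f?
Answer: 197449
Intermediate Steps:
k(f) = f + f² (k(f) = f² + f = f + f²)
421*(k(6) + 427) = 421*(6*(1 + 6) + 427) = 421*(6*7 + 427) = 421*(42 + 427) = 421*469 = 197449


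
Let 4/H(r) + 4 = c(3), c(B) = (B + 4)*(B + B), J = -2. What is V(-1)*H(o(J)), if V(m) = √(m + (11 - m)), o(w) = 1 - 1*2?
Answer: 2*√11/19 ≈ 0.34912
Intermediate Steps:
o(w) = -1 (o(w) = 1 - 2 = -1)
c(B) = 2*B*(4 + B) (c(B) = (4 + B)*(2*B) = 2*B*(4 + B))
H(r) = 2/19 (H(r) = 4/(-4 + 2*3*(4 + 3)) = 4/(-4 + 2*3*7) = 4/(-4 + 42) = 4/38 = 4*(1/38) = 2/19)
V(m) = √11
V(-1)*H(o(J)) = √11*(2/19) = 2*√11/19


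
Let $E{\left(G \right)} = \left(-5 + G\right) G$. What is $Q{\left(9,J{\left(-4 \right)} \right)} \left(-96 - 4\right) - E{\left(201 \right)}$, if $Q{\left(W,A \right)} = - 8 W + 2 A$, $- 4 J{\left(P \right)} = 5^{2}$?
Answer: $-30946$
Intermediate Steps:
$J{\left(P \right)} = - \frac{25}{4}$ ($J{\left(P \right)} = - \frac{5^{2}}{4} = \left(- \frac{1}{4}\right) 25 = - \frac{25}{4}$)
$E{\left(G \right)} = G \left(-5 + G\right)$
$Q{\left(9,J{\left(-4 \right)} \right)} \left(-96 - 4\right) - E{\left(201 \right)} = \left(\left(-8\right) 9 + 2 \left(- \frac{25}{4}\right)\right) \left(-96 - 4\right) - 201 \left(-5 + 201\right) = \left(-72 - \frac{25}{2}\right) \left(-100\right) - 201 \cdot 196 = \left(- \frac{169}{2}\right) \left(-100\right) - 39396 = 8450 - 39396 = -30946$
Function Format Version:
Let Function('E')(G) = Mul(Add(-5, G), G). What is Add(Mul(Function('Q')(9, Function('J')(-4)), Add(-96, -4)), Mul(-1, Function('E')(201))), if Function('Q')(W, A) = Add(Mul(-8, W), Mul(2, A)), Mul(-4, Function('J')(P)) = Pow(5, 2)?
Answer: -30946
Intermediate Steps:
Function('J')(P) = Rational(-25, 4) (Function('J')(P) = Mul(Rational(-1, 4), Pow(5, 2)) = Mul(Rational(-1, 4), 25) = Rational(-25, 4))
Function('E')(G) = Mul(G, Add(-5, G))
Add(Mul(Function('Q')(9, Function('J')(-4)), Add(-96, -4)), Mul(-1, Function('E')(201))) = Add(Mul(Add(Mul(-8, 9), Mul(2, Rational(-25, 4))), Add(-96, -4)), Mul(-1, Mul(201, Add(-5, 201)))) = Add(Mul(Add(-72, Rational(-25, 2)), -100), Mul(-1, Mul(201, 196))) = Add(Mul(Rational(-169, 2), -100), Mul(-1, 39396)) = Add(8450, -39396) = -30946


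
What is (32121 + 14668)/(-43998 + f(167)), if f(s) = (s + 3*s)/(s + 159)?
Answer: -7626607/7171340 ≈ -1.0635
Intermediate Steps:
f(s) = 4*s/(159 + s) (f(s) = (4*s)/(159 + s) = 4*s/(159 + s))
(32121 + 14668)/(-43998 + f(167)) = (32121 + 14668)/(-43998 + 4*167/(159 + 167)) = 46789/(-43998 + 4*167/326) = 46789/(-43998 + 4*167*(1/326)) = 46789/(-43998 + 334/163) = 46789/(-7171340/163) = 46789*(-163/7171340) = -7626607/7171340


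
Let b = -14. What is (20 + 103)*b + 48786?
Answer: 47064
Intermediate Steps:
(20 + 103)*b + 48786 = (20 + 103)*(-14) + 48786 = 123*(-14) + 48786 = -1722 + 48786 = 47064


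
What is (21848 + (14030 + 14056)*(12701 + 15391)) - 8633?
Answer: 789005127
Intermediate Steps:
(21848 + (14030 + 14056)*(12701 + 15391)) - 8633 = (21848 + 28086*28092) - 8633 = (21848 + 788991912) - 8633 = 789013760 - 8633 = 789005127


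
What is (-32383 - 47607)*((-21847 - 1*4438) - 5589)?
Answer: 2549601260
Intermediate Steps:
(-32383 - 47607)*((-21847 - 1*4438) - 5589) = -79990*((-21847 - 4438) - 5589) = -79990*(-26285 - 5589) = -79990*(-31874) = 2549601260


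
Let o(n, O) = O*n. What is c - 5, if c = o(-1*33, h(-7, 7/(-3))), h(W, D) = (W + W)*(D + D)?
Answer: -2161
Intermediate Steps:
h(W, D) = 4*D*W (h(W, D) = (2*W)*(2*D) = 4*D*W)
c = -2156 (c = (4*(7/(-3))*(-7))*(-1*33) = (4*(7*(-⅓))*(-7))*(-33) = (4*(-7/3)*(-7))*(-33) = (196/3)*(-33) = -2156)
c - 5 = -2156 - 5 = -2161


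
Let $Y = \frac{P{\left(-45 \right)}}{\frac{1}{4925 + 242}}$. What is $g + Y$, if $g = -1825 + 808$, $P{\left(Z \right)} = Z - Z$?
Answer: $-1017$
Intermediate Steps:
$P{\left(Z \right)} = 0$
$g = -1017$
$Y = 0$ ($Y = \frac{0}{\frac{1}{4925 + 242}} = \frac{0}{\frac{1}{5167}} = 0 \frac{1}{\frac{1}{5167}} = 0 \cdot 5167 = 0$)
$g + Y = -1017 + 0 = -1017$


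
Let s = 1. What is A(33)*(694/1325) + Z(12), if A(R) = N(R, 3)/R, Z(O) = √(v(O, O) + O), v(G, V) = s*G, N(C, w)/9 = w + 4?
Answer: 14574/14575 + 2*√6 ≈ 5.8989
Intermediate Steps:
N(C, w) = 36 + 9*w (N(C, w) = 9*(w + 4) = 9*(4 + w) = 36 + 9*w)
v(G, V) = G (v(G, V) = 1*G = G)
Z(O) = √2*√O (Z(O) = √(O + O) = √(2*O) = √2*√O)
A(R) = 63/R (A(R) = (36 + 9*3)/R = (36 + 27)/R = 63/R)
A(33)*(694/1325) + Z(12) = (63/33)*(694/1325) + √2*√12 = (63*(1/33))*(694*(1/1325)) + √2*(2*√3) = (21/11)*(694/1325) + 2*√6 = 14574/14575 + 2*√6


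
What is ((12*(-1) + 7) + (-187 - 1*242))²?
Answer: 188356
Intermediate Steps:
((12*(-1) + 7) + (-187 - 1*242))² = ((-12 + 7) + (-187 - 242))² = (-5 - 429)² = (-434)² = 188356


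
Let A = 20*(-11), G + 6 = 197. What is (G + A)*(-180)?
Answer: 5220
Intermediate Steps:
G = 191 (G = -6 + 197 = 191)
A = -220
(G + A)*(-180) = (191 - 220)*(-180) = -29*(-180) = 5220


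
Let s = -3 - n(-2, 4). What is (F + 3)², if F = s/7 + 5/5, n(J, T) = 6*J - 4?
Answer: 1681/49 ≈ 34.306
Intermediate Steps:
n(J, T) = -4 + 6*J
s = 13 (s = -3 - (-4 + 6*(-2)) = -3 - (-4 - 12) = -3 - 1*(-16) = -3 + 16 = 13)
F = 20/7 (F = 13/7 + 5/5 = 13*(⅐) + 5*(⅕) = 13/7 + 1 = 20/7 ≈ 2.8571)
(F + 3)² = (20/7 + 3)² = (41/7)² = 1681/49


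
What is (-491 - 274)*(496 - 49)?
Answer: -341955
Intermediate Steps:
(-491 - 274)*(496 - 49) = -765*447 = -341955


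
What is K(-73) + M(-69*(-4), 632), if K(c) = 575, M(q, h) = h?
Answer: 1207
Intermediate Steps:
K(-73) + M(-69*(-4), 632) = 575 + 632 = 1207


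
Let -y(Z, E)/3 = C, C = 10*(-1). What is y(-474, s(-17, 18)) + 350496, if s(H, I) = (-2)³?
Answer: 350526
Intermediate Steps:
s(H, I) = -8
C = -10
y(Z, E) = 30 (y(Z, E) = -3*(-10) = 30)
y(-474, s(-17, 18)) + 350496 = 30 + 350496 = 350526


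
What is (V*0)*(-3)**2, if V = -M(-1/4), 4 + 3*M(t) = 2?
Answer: 0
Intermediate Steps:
M(t) = -2/3 (M(t) = -4/3 + (1/3)*2 = -4/3 + 2/3 = -2/3)
V = 2/3 (V = -1*(-2/3) = 2/3 ≈ 0.66667)
(V*0)*(-3)**2 = ((2/3)*0)*(-3)**2 = 0*9 = 0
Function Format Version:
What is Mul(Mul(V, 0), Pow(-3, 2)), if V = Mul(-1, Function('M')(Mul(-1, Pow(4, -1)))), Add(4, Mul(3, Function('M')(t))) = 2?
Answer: 0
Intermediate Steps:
Function('M')(t) = Rational(-2, 3) (Function('M')(t) = Add(Rational(-4, 3), Mul(Rational(1, 3), 2)) = Add(Rational(-4, 3), Rational(2, 3)) = Rational(-2, 3))
V = Rational(2, 3) (V = Mul(-1, Rational(-2, 3)) = Rational(2, 3) ≈ 0.66667)
Mul(Mul(V, 0), Pow(-3, 2)) = Mul(Mul(Rational(2, 3), 0), Pow(-3, 2)) = Mul(0, 9) = 0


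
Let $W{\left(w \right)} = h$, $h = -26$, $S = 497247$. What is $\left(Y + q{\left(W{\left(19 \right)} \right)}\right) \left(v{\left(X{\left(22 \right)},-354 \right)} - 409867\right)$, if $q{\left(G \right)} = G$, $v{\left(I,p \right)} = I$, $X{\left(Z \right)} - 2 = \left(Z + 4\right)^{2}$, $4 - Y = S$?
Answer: $203477004841$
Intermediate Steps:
$W{\left(w \right)} = -26$
$Y = -497243$ ($Y = 4 - 497247 = -497243$)
$X{\left(Z \right)} = 2 + \left(4 + Z\right)^{2}$ ($X{\left(Z \right)} = 2 + \left(Z + 4\right)^{2} = 2 + \left(4 + Z\right)^{2}$)
$\left(Y + q{\left(W{\left(19 \right)} \right)}\right) \left(v{\left(X{\left(22 \right)},-354 \right)} - 409867\right) = \left(-497243 - 26\right) \left(\left(2 + \left(4 + 22\right)^{2}\right) - 409867\right) = - 497269 \left(\left(2 + 26^{2}\right) - 409867\right) = - 497269 \left(\left(2 + 676\right) - 409867\right) = - 497269 \left(678 - 409867\right) = \left(-497269\right) \left(-409189\right) = 203477004841$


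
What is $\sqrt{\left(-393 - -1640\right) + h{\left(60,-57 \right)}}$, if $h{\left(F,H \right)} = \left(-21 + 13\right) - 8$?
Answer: $\sqrt{1231} \approx 35.086$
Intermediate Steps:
$h{\left(F,H \right)} = -16$ ($h{\left(F,H \right)} = -8 - 8 = -16$)
$\sqrt{\left(-393 - -1640\right) + h{\left(60,-57 \right)}} = \sqrt{\left(-393 - -1640\right) - 16} = \sqrt{\left(-393 + 1640\right) - 16} = \sqrt{1247 - 16} = \sqrt{1231}$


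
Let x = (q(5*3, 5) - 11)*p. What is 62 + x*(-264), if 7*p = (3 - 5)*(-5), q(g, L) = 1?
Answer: 26834/7 ≈ 3833.4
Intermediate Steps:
p = 10/7 (p = ((3 - 5)*(-5))/7 = (-2*(-5))/7 = (1/7)*10 = 10/7 ≈ 1.4286)
x = -100/7 (x = (1 - 11)*(10/7) = -10*10/7 = -100/7 ≈ -14.286)
62 + x*(-264) = 62 - 100/7*(-264) = 62 + 26400/7 = 26834/7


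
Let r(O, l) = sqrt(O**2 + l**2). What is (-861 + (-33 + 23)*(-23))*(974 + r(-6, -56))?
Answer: -614594 - 1262*sqrt(793) ≈ -6.5013e+5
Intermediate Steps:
(-861 + (-33 + 23)*(-23))*(974 + r(-6, -56)) = (-861 + (-33 + 23)*(-23))*(974 + sqrt((-6)**2 + (-56)**2)) = (-861 - 10*(-23))*(974 + sqrt(36 + 3136)) = (-861 + 230)*(974 + sqrt(3172)) = -631*(974 + 2*sqrt(793)) = -614594 - 1262*sqrt(793)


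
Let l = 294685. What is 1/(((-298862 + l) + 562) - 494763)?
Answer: -1/498378 ≈ -2.0065e-6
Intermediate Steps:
1/(((-298862 + l) + 562) - 494763) = 1/(((-298862 + 294685) + 562) - 494763) = 1/((-4177 + 562) - 494763) = 1/(-3615 - 494763) = 1/(-498378) = -1/498378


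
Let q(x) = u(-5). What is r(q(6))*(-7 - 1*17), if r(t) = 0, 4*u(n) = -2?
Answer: 0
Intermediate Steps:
u(n) = -1/2 (u(n) = (1/4)*(-2) = -1/2)
q(x) = -1/2
r(q(6))*(-7 - 1*17) = 0*(-7 - 1*17) = 0*(-7 - 17) = 0*(-24) = 0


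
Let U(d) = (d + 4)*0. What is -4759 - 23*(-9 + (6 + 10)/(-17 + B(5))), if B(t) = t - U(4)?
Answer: -13564/3 ≈ -4521.3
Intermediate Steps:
U(d) = 0 (U(d) = (4 + d)*0 = 0)
B(t) = t (B(t) = t - 1*0 = t + 0 = t)
-4759 - 23*(-9 + (6 + 10)/(-17 + B(5))) = -4759 - 23*(-9 + (6 + 10)/(-17 + 5)) = -4759 - 23*(-9 + 16/(-12)) = -4759 - 23*(-9 + 16*(-1/12)) = -4759 - 23*(-9 - 4/3) = -4759 - 23*(-31)/3 = -4759 - 1*(-713/3) = -4759 + 713/3 = -13564/3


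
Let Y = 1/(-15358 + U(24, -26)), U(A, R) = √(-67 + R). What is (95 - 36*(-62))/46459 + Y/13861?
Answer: 7607823067697257/151891656661559143 - I*√93/3269369910277 ≈ 0.050087 - 2.9497e-12*I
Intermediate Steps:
Y = 1/(-15358 + I*√93) (Y = 1/(-15358 + √(-67 - 26)) = 1/(-15358 + √(-93)) = 1/(-15358 + I*√93) ≈ -6.5113e-5 - 4.09e-8*I)
(95 - 36*(-62))/46459 + Y/13861 = (95 - 36*(-62))/46459 + (-15358/235868257 - I*√93/235868257)/13861 = (95 + 2232)*(1/46459) + (-15358/235868257 - I*√93/235868257)*(1/13861) = 2327*(1/46459) + (-15358/3269369910277 - I*√93/3269369910277) = 2327/46459 + (-15358/3269369910277 - I*√93/3269369910277) = 7607823067697257/151891656661559143 - I*√93/3269369910277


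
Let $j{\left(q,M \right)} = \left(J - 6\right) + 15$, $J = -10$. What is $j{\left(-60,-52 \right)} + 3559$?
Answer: $3558$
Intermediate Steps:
$j{\left(q,M \right)} = -1$ ($j{\left(q,M \right)} = \left(-10 - 6\right) + 15 = -16 + 15 = -1$)
$j{\left(-60,-52 \right)} + 3559 = -1 + 3559 = 3558$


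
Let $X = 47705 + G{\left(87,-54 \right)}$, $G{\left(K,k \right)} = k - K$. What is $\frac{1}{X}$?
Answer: $\frac{1}{47564} \approx 2.1024 \cdot 10^{-5}$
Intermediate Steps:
$X = 47564$ ($X = 47705 - 141 = 47564$)
$\frac{1}{X} = \frac{1}{47564}$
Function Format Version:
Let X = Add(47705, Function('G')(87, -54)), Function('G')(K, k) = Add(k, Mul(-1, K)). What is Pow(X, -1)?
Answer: Rational(1, 47564) ≈ 2.1024e-5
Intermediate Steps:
X = 47564 (X = Add(47705, Add(-54, Mul(-1, 87))) = Add(47705, Add(-54, -87)) = Add(47705, -141) = 47564)
Pow(X, -1) = Pow(47564, -1) = Rational(1, 47564)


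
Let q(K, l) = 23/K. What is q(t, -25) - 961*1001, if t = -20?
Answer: -19239243/20 ≈ -9.6196e+5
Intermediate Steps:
q(t, -25) - 961*1001 = 23/(-20) - 961*1001 = 23*(-1/20) - 961961 = -23/20 - 961961 = -19239243/20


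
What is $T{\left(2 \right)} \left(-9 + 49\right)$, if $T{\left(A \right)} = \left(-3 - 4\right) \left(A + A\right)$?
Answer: $-1120$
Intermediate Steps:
$T{\left(A \right)} = - 14 A$ ($T{\left(A \right)} = - 7 \cdot 2 A = - 14 A$)
$T{\left(2 \right)} \left(-9 + 49\right) = \left(-14\right) 2 \left(-9 + 49\right) = \left(-28\right) 40 = -1120$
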